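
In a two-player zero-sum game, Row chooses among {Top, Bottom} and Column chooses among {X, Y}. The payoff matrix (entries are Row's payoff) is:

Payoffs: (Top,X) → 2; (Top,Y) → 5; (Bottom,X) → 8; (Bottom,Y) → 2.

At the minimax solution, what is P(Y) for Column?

Row minima: Top → 2, Bottom → 2; maximin = 2.
Column maxima: X → 8, Y → 5; minimax = 5.
2 ≠ 5, so there is no saddle point; optimal play is mixed.
Let Row play Top with probability p. Expected payoff against X: 2p + 8(1−p) = −6p + 8; against Y: 5p + 2(1−p) = 3p + 2.
Setting these equal: −6p + 8 = 3p + 2 ⇒ −9p = -6 ⇒ p = 2/3, and the value is (-6)·(2/3) + 8 = 4.
For Column: with q = P(X), equating Top's and Bottom's payoffs gives −3q + 5 = 6q + 2 ⇒ q = 1/3.

2/3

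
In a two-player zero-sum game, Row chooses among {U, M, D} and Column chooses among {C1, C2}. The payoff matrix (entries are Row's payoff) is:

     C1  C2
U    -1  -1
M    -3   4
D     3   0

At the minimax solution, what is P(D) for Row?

7/10

Row minima: U → -1, M → -3, D → 0; maximin = 0.
Column maxima: C1 → 3, C2 → 4; minimax = 3.
0 ≠ 3, so there is no saddle point; optimal play is mixed.
U is strictly dominated by D, so Row never plays it.
On the remaining 2×2 (M, D vs C1, C2):
Let Row play M with probability p. Expected payoff against C1: (-3)p + 3(1−p) = −6p + 3; against C2: 4p + 0(1−p) = 4p.
Setting these equal: −6p + 3 = 4p ⇒ −10p = -3 ⇒ p = 3/10, and the value is (-6)·(3/10) + 3 = 6/5.
For Column: with q = P(C1), equating M's and D's payoffs gives −7q + 4 = 3q ⇒ q = 2/5.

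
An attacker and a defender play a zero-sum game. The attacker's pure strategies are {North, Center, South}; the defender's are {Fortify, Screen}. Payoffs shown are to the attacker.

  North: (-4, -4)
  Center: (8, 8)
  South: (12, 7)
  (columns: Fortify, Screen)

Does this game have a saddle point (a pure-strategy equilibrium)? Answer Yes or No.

Yes

Row minima: North → -4, Center → 8, South → 7; maximin = 8.
Column maxima: Fortify → 12, Screen → 8; minimax = 8.
maximin = minimax = 8, so a saddle point exists.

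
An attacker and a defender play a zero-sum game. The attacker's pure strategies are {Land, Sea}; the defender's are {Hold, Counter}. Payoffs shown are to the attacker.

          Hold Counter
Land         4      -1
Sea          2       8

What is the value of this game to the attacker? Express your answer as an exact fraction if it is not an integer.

Row minima: Land → -1, Sea → 2; maximin = 2.
Column maxima: Hold → 4, Counter → 8; minimax = 4.
2 ≠ 4, so there is no saddle point; optimal play is mixed.
Let the attacker play Land with probability p. Expected payoff against Hold: 4p + 2(1−p) = 2p + 2; against Counter: (-1)p + 8(1−p) = −9p + 8.
Setting these equal: 2p + 2 = −9p + 8 ⇒ 11p = 6 ⇒ p = 6/11, and the value is (2)·(6/11) + 2 = 34/11.
For the defender: with q = P(Hold), equating Land's and Sea's payoffs gives 5q − 1 = −6q + 8 ⇒ q = 9/11.

34/11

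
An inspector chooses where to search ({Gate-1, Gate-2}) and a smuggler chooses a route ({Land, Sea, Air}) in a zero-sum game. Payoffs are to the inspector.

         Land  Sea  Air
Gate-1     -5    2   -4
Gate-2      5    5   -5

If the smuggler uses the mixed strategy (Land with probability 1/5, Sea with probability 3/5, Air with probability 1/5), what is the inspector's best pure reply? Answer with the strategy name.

Expected payoff of Gate-1: (1/5)·(-5) + (3/5)·2 + (1/5)·(-4) = -3/5.
Expected payoff of Gate-2: (1/5)·5 + (3/5)·5 + (1/5)·(-5) = 3.
The largest is 3, so the inspector's best response is Gate-2.

Gate-2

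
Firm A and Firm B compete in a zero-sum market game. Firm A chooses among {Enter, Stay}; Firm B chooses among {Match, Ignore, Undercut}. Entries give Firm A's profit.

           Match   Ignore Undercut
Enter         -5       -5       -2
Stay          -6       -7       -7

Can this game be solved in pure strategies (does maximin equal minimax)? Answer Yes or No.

Yes

Row minima: Enter → -5, Stay → -7; maximin = -5.
Column maxima: Match → -5, Ignore → -5, Undercut → -2; minimax = -5.
maximin = minimax = -5, so a saddle point exists.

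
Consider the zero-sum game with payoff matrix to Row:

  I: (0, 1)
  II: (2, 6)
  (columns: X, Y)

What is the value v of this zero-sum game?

2

Row minima: I → 0, II → 2; maximin = 2.
Column maxima: X → 2, Y → 6; minimax = 2.
Since maximin = minimax = 2, there is a saddle point and the value is 2.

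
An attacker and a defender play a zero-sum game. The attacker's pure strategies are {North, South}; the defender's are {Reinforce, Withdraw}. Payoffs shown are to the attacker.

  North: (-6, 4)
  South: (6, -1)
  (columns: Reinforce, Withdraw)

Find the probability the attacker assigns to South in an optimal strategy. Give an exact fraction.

Row minima: North → -6, South → -1; maximin = -1.
Column maxima: Reinforce → 6, Withdraw → 4; minimax = 4.
-1 ≠ 4, so there is no saddle point; optimal play is mixed.
Let the attacker play North with probability p. Expected payoff against Reinforce: (-6)p + 6(1−p) = −12p + 6; against Withdraw: 4p + (-1)(1−p) = 5p − 1.
Setting these equal: −12p + 6 = 5p − 1 ⇒ −17p = -7 ⇒ p = 7/17, and the value is (-12)·(7/17) + 6 = 18/17.
For the defender: with q = P(Reinforce), equating North's and South's payoffs gives −10q + 4 = 7q − 1 ⇒ q = 5/17.

10/17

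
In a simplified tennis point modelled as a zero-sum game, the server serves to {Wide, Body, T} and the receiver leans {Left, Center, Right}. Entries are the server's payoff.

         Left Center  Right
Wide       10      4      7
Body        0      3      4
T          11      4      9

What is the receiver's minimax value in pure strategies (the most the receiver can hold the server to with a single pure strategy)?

4

Column maxima: Left → 11, Center → 4, Right → 9.
The smallest of these is 4.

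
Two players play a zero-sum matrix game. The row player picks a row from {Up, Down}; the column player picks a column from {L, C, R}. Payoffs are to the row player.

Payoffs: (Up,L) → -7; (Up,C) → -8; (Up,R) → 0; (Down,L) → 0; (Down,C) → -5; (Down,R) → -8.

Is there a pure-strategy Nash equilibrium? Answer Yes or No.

Row minima: Up → -8, Down → -8; maximin = -8.
Column maxima: L → 0, C → -5, R → 0; minimax = -5.
-8 ≠ -5, so no pure-strategy equilibrium exists.

No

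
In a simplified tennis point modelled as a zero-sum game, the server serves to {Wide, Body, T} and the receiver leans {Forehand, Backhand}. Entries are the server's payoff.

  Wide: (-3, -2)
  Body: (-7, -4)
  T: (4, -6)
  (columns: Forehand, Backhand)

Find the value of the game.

-26/11

Row minima: Wide → -3, Body → -7, T → -6; maximin = -3.
Column maxima: Forehand → 4, Backhand → -2; minimax = -2.
-3 ≠ -2, so there is no saddle point; optimal play is mixed.
Body is strictly dominated by Wide, so the server never plays it.
On the remaining 2×2 (Wide, T vs Forehand, Backhand):
Let the server play Wide with probability p. Expected payoff against Forehand: (-3)p + 4(1−p) = −7p + 4; against Backhand: (-2)p + (-6)(1−p) = 4p − 6.
Setting these equal: −7p + 4 = 4p − 6 ⇒ −11p = -10 ⇒ p = 10/11, and the value is (-7)·(10/11) + 4 = -26/11.
For the receiver: with q = P(Forehand), equating Wide's and T's payoffs gives −q − 2 = 10q − 6 ⇒ q = 4/11.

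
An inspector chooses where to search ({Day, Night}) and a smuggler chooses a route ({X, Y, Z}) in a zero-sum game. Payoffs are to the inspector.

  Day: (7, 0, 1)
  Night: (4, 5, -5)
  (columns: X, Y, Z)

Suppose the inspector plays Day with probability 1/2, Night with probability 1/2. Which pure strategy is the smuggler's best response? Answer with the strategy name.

If the smuggler plays X, the inspector's expected payoff is (1/2)·7 + (1/2)·4 = 11/2.
If the smuggler plays Y, the inspector's expected payoff is (1/2)·0 + (1/2)·5 = 5/2.
If the smuggler plays Z, the inspector's expected payoff is (1/2)·1 + (1/2)·(-5) = -2.
The smuggler minimizes the inspector's payoff; the smallest is -2, so the best response is Z.

Z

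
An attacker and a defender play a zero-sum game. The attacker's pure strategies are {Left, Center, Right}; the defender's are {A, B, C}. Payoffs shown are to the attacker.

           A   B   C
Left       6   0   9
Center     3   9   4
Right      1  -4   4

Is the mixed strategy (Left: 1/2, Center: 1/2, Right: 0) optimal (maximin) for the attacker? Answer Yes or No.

Yes

Against A this mix gives (1/2)·6 + (1/2)·3 = 9/2.
Against B this mix gives (1/2)·0 + (1/2)·9 = 9/2.
Against C this mix gives (1/2)·9 + (1/2)·4 = 13/2.
All of the defender's active replies (A, B) yield 9/2, and no column does worse for the attacker. The mix makes the defender indifferent and guarantees 9/2, so it is optimal.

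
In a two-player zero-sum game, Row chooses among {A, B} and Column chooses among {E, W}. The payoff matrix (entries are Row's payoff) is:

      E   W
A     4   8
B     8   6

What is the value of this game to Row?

Row minima: A → 4, B → 6; maximin = 6.
Column maxima: E → 8, W → 8; minimax = 8.
6 ≠ 8, so there is no saddle point; optimal play is mixed.
Let Row play A with probability p. Expected payoff against E: 4p + 8(1−p) = −4p + 8; against W: 8p + 6(1−p) = 2p + 6.
Setting these equal: −4p + 8 = 2p + 6 ⇒ −6p = -2 ⇒ p = 1/3, and the value is (-4)·(1/3) + 8 = 20/3.
For Column: with q = P(E), equating A's and B's payoffs gives −4q + 8 = 2q + 6 ⇒ q = 1/3.

20/3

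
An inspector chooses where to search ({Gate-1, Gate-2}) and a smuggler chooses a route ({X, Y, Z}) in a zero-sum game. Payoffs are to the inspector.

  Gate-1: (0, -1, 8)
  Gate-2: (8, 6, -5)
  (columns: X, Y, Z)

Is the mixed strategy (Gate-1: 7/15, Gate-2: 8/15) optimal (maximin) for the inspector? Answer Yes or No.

No

Against X this mix gives (7/15)·0 + (8/15)·8 = 64/15.
Against Y this mix gives (7/15)·(-1) + (8/15)·6 = 41/15.
Against Z this mix gives (7/15)·8 + (8/15)·(-5) = 16/15.
The smuggler will play Z, holding the inspector to 16/15. Shifting weight toward the row that does better against Z would raise this floor (the equalizing mix achieves 43/20 against both Z and Y), so the proposed strategy is not optimal.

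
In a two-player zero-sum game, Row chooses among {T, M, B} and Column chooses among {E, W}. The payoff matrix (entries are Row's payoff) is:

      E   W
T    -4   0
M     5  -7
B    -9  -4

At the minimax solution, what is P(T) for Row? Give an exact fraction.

Row minima: T → -4, M → -7, B → -9; maximin = -4.
Column maxima: E → 5, W → 0; minimax = 0.
-4 ≠ 0, so there is no saddle point; optimal play is mixed.
B is strictly dominated by T, so Row never plays it.
On the remaining 2×2 (T, M vs E, W):
Let Row play T with probability p. Expected payoff against E: (-4)p + 5(1−p) = −9p + 5; against W: 0p + (-7)(1−p) = 7p − 7.
Setting these equal: −9p + 5 = 7p − 7 ⇒ −16p = -12 ⇒ p = 3/4, and the value is (-9)·(3/4) + 5 = -7/4.
For Column: with q = P(E), equating T's and M's payoffs gives −4q = 12q − 7 ⇒ q = 7/16.

3/4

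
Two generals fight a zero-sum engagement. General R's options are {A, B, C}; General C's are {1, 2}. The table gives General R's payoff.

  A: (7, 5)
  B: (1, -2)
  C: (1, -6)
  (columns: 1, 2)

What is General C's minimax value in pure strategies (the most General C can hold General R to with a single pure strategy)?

5

Column maxima: 1 → 7, 2 → 5.
The smallest of these is 5.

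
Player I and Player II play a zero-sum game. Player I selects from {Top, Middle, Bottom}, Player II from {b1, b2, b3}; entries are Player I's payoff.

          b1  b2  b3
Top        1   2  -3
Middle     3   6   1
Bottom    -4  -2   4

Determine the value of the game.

8/5

Row minima: Top → -3, Middle → 1, Bottom → -4; maximin = 1.
Column maxima: b1 → 3, b2 → 6, b3 → 4; minimax = 3.
1 ≠ 3, so there is no saddle point; optimal play is mixed.
Top is strictly dominated by Middle, so Player I never plays it.
b2 is strictly dominated by b1 (it gives Player I strictly more in every row), so Player II never plays it.
On the remaining 2×2 (Middle, Bottom vs b1, b3):
Let Player I play Middle with probability p. Expected payoff against b1: 3p + (-4)(1−p) = 7p − 4; against b3: 1p + 4(1−p) = −3p + 4.
Setting these equal: 7p − 4 = −3p + 4 ⇒ 10p = 8 ⇒ p = 4/5, and the value is (7)·(4/5) − 4 = 8/5.
For Player II: with q = P(b1), equating Middle's and Bottom's payoffs gives 2q + 1 = −8q + 4 ⇒ q = 3/10.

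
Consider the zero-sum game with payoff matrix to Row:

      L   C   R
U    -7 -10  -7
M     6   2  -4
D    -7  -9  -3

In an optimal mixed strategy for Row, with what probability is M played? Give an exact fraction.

Row minima: U → -10, M → -4, D → -9; maximin = -4.
Column maxima: L → 6, C → 2, R → -3; minimax = -3.
-4 ≠ -3, so there is no saddle point; optimal play is mixed.
U is strictly dominated by M, so Row never plays it.
L is strictly dominated by C (it gives Row strictly more in every row), so Column never plays it.
On the remaining 2×2 (M, D vs C, R):
Let Row play M with probability p. Expected payoff against C: 2p + (-9)(1−p) = 11p − 9; against R: (-4)p + (-3)(1−p) = −p − 3.
Setting these equal: 11p − 9 = −p − 3 ⇒ 12p = 6 ⇒ p = 1/2, and the value is (11)·(1/2) − 9 = -7/2.
For Column: with q = P(C), equating M's and D's payoffs gives 6q − 4 = −6q − 3 ⇒ q = 1/12.

1/2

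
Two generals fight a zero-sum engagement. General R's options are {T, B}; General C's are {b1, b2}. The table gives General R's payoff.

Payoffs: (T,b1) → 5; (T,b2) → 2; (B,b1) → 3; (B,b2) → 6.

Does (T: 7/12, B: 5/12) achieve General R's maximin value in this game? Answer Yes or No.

Against b1 this mix gives (7/12)·5 + (5/12)·3 = 25/6.
Against b2 this mix gives (7/12)·2 + (5/12)·6 = 11/3.
General C will play b2, holding General R to 11/3. Shifting weight toward the row that does better against b2 would raise this floor (the equalizing mix achieves 4 against both b2 and b1), so the proposed strategy is not optimal.

No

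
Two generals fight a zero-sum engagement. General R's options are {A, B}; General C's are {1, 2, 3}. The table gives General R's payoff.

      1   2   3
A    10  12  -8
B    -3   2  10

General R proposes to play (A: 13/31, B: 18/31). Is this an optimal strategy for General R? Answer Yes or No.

Yes

Against 1 this mix gives (13/31)·10 + (18/31)·(-3) = 76/31.
Against 2 this mix gives (13/31)·12 + (18/31)·2 = 192/31.
Against 3 this mix gives (13/31)·(-8) + (18/31)·10 = 76/31.
All of General C's active replies (1, 3) yield 76/31, and no column does worse for General R. The mix makes General C indifferent and guarantees 76/31, so it is optimal.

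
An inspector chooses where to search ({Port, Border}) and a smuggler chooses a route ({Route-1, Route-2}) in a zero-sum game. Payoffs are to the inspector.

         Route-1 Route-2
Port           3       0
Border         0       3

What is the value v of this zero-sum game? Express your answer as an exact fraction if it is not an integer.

3/2

Row minima: Port → 0, Border → 0; maximin = 0.
Column maxima: Route-1 → 3, Route-2 → 3; minimax = 3.
0 ≠ 3, so there is no saddle point; optimal play is mixed.
Let the inspector play Port with probability p. Expected payoff against Route-1: 3p + 0(1−p) = 3p; against Route-2: 0p + 3(1−p) = −3p + 3.
Setting these equal: 3p = −3p + 3 ⇒ 6p = 3 ⇒ p = 1/2, and the value is (3)·(1/2) = 3/2.
For the smuggler: with q = P(Route-1), equating Port's and Border's payoffs gives 3q = −3q + 3 ⇒ q = 1/2.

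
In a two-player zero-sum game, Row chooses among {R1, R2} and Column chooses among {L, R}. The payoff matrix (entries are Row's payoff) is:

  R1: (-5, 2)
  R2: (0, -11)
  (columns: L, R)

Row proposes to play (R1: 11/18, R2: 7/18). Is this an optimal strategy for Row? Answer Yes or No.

Against L this mix gives (11/18)·(-5) + (7/18)·0 = -55/18.
Against R this mix gives (11/18)·2 + (7/18)·(-11) = -55/18.
All of Column's active replies (L, R) yield -55/18, and no column does worse for Row. The mix makes Column indifferent and guarantees -55/18, so it is optimal.

Yes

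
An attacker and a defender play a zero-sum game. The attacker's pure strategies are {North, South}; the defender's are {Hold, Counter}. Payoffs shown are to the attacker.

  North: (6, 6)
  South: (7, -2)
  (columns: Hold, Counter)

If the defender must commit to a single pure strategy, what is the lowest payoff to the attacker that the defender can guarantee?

6

Column maxima: Hold → 7, Counter → 6.
The smallest of these is 6.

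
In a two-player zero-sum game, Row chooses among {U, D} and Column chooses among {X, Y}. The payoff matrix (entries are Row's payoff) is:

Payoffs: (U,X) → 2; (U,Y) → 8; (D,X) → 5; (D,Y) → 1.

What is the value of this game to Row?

19/5

Row minima: U → 2, D → 1; maximin = 2.
Column maxima: X → 5, Y → 8; minimax = 5.
2 ≠ 5, so there is no saddle point; optimal play is mixed.
Let Row play U with probability p. Expected payoff against X: 2p + 5(1−p) = −3p + 5; against Y: 8p + 1(1−p) = 7p + 1.
Setting these equal: −3p + 5 = 7p + 1 ⇒ −10p = -4 ⇒ p = 2/5, and the value is (-3)·(2/5) + 5 = 19/5.
For Column: with q = P(X), equating U's and D's payoffs gives −6q + 8 = 4q + 1 ⇒ q = 7/10.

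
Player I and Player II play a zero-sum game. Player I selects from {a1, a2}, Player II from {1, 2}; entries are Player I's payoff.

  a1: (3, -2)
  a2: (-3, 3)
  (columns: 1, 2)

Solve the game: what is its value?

3/11

Row minima: a1 → -2, a2 → -3; maximin = -2.
Column maxima: 1 → 3, 2 → 3; minimax = 3.
-2 ≠ 3, so there is no saddle point; optimal play is mixed.
Let Player I play a1 with probability p. Expected payoff against 1: 3p + (-3)(1−p) = 6p − 3; against 2: (-2)p + 3(1−p) = −5p + 3.
Setting these equal: 6p − 3 = −5p + 3 ⇒ 11p = 6 ⇒ p = 6/11, and the value is (6)·(6/11) − 3 = 3/11.
For Player II: with q = P(1), equating a1's and a2's payoffs gives 5q − 2 = −6q + 3 ⇒ q = 5/11.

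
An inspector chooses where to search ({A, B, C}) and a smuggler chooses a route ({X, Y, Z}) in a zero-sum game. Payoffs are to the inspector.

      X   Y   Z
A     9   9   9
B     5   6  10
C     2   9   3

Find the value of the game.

Row minima: A → 9, B → 5, C → 2; maximin = 9.
Column maxima: X → 9, Y → 9, Z → 10; minimax = 9.
Since maximin = minimax = 9, there is a saddle point and the value is 9.

9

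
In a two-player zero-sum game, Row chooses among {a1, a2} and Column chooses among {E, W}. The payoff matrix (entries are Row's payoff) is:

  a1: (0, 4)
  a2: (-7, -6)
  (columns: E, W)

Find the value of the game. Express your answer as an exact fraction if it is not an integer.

Row minima: a1 → 0, a2 → -7; maximin = 0.
Column maxima: E → 0, W → 4; minimax = 0.
Since maximin = minimax = 0, there is a saddle point and the value is 0.

0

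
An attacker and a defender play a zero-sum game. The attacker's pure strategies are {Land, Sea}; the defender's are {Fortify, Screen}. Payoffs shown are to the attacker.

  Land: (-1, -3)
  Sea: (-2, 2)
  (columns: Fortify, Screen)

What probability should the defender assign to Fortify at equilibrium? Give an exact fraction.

5/6

Row minima: Land → -3, Sea → -2; maximin = -2.
Column maxima: Fortify → -1, Screen → 2; minimax = -1.
-2 ≠ -1, so there is no saddle point; optimal play is mixed.
Let the attacker play Land with probability p. Expected payoff against Fortify: (-1)p + (-2)(1−p) = p − 2; against Screen: (-3)p + 2(1−p) = −5p + 2.
Setting these equal: p − 2 = −5p + 2 ⇒ 6p = 4 ⇒ p = 2/3, and the value is (1)·(2/3) − 2 = -4/3.
For the defender: with q = P(Fortify), equating Land's and Sea's payoffs gives 2q − 3 = −4q + 2 ⇒ q = 5/6.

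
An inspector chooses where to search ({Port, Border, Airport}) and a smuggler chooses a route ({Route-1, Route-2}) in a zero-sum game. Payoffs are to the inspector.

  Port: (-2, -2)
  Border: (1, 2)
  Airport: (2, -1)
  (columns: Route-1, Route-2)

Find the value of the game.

5/4

Row minima: Port → -2, Border → 1, Airport → -1; maximin = 1.
Column maxima: Route-1 → 2, Route-2 → 2; minimax = 2.
1 ≠ 2, so there is no saddle point; optimal play is mixed.
Port is strictly dominated by Border, so the inspector never plays it.
On the remaining 2×2 (Border, Airport vs Route-1, Route-2):
Let the inspector play Border with probability p. Expected payoff against Route-1: 1p + 2(1−p) = −p + 2; against Route-2: 2p + (-1)(1−p) = 3p − 1.
Setting these equal: −p + 2 = 3p − 1 ⇒ −4p = -3 ⇒ p = 3/4, and the value is (-1)·(3/4) + 2 = 5/4.
For the smuggler: with q = P(Route-1), equating Border's and Airport's payoffs gives −q + 2 = 3q − 1 ⇒ q = 3/4.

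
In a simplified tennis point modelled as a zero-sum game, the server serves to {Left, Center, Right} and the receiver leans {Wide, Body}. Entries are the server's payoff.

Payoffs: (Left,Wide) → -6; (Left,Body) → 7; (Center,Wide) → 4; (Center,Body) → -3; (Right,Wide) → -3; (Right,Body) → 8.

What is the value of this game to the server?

Row minima: Left → -6, Center → -3, Right → -3; maximin = -3.
Column maxima: Wide → 4, Body → 8; minimax = 4.
-3 ≠ 4, so there is no saddle point; optimal play is mixed.
Left is strictly dominated by Right, so the server never plays it.
On the remaining 2×2 (Center, Right vs Wide, Body):
Let the server play Center with probability p. Expected payoff against Wide: 4p + (-3)(1−p) = 7p − 3; against Body: (-3)p + 8(1−p) = −11p + 8.
Setting these equal: 7p − 3 = −11p + 8 ⇒ 18p = 11 ⇒ p = 11/18, and the value is (7)·(11/18) − 3 = 23/18.
For the receiver: with q = P(Wide), equating Center's and Right's payoffs gives 7q − 3 = −11q + 8 ⇒ q = 11/18.

23/18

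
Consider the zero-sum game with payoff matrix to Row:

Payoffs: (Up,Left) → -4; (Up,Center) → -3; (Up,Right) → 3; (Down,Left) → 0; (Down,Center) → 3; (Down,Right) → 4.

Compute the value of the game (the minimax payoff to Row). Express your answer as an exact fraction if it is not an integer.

0

Row minima: Up → -4, Down → 0; maximin = 0.
Column maxima: Left → 0, Center → 3, Right → 4; minimax = 0.
Since maximin = minimax = 0, there is a saddle point and the value is 0.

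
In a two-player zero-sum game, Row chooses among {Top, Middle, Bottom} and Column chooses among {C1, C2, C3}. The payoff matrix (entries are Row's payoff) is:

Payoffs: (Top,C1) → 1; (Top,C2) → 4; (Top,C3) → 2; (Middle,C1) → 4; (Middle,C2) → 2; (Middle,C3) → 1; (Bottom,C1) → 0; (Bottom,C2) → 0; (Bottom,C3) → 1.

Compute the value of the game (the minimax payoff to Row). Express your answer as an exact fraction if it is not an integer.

7/4

Row minima: Top → 1, Middle → 1, Bottom → 0; maximin = 1.
Column maxima: C1 → 4, C2 → 4, C3 → 2; minimax = 2.
1 ≠ 2, so there is no saddle point; optimal play is mixed.
Bottom is strictly dominated by Top, so Row never plays it.
With Bottom eliminated, C2 is strictly dominated by C3 (it gives Row strictly more in every remaining row), so Column never plays it.
On the remaining 2×2 (Top, Middle vs C1, C3):
Let Row play Top with probability p. Expected payoff against C1: 1p + 4(1−p) = −3p + 4; against C3: 2p + 1(1−p) = p + 1.
Setting these equal: −3p + 4 = p + 1 ⇒ −4p = -3 ⇒ p = 3/4, and the value is (-3)·(3/4) + 4 = 7/4.
For Column: with q = P(C1), equating Top's and Middle's payoffs gives −q + 2 = 3q + 1 ⇒ q = 1/4.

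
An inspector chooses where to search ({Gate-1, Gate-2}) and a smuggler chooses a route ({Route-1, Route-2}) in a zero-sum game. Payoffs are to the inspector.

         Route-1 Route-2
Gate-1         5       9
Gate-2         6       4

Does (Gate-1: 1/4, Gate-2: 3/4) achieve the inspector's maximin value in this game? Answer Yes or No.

Against Route-1 this mix gives (1/4)·5 + (3/4)·6 = 23/4.
Against Route-2 this mix gives (1/4)·9 + (3/4)·4 = 21/4.
The smuggler will play Route-2, holding the inspector to 21/4. Shifting weight toward the row that does better against Route-2 would raise this floor (the equalizing mix achieves 17/3 against both Route-2 and Route-1), so the proposed strategy is not optimal.

No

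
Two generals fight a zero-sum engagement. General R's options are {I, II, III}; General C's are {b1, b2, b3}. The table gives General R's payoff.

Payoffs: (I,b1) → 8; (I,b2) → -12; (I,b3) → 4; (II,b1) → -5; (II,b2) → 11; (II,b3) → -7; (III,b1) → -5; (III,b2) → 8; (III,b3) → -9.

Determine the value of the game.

-20/17

Row minima: I → -12, II → -7, III → -9; maximin = -7.
Column maxima: b1 → 8, b2 → 11, b3 → 4; minimax = 4.
-7 ≠ 4, so there is no saddle point; optimal play is mixed.
b1 is strictly dominated by b3 (it gives General R strictly more in every row), so General C never plays it.
With b1 eliminated, III is strictly dominated by II (II gives General R strictly more in every remaining column), so General R never plays it.
On the remaining 2×2 (I, II vs b2, b3):
Let General R play I with probability p. Expected payoff against b2: (-12)p + 11(1−p) = −23p + 11; against b3: 4p + (-7)(1−p) = 11p − 7.
Setting these equal: −23p + 11 = 11p − 7 ⇒ −34p = -18 ⇒ p = 9/17, and the value is (-23)·(9/17) + 11 = -20/17.
For General C: with q = P(b2), equating I's and II's payoffs gives −16q + 4 = 18q − 7 ⇒ q = 11/34.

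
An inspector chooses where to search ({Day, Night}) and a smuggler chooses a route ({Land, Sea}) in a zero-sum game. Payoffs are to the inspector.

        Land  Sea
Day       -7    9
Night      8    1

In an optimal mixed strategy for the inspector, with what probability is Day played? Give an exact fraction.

7/23

Row minima: Day → -7, Night → 1; maximin = 1.
Column maxima: Land → 8, Sea → 9; minimax = 8.
1 ≠ 8, so there is no saddle point; optimal play is mixed.
Let the inspector play Day with probability p. Expected payoff against Land: (-7)p + 8(1−p) = −15p + 8; against Sea: 9p + 1(1−p) = 8p + 1.
Setting these equal: −15p + 8 = 8p + 1 ⇒ −23p = -7 ⇒ p = 7/23, and the value is (-15)·(7/23) + 8 = 79/23.
For the smuggler: with q = P(Land), equating Day's and Night's payoffs gives −16q + 9 = 7q + 1 ⇒ q = 8/23.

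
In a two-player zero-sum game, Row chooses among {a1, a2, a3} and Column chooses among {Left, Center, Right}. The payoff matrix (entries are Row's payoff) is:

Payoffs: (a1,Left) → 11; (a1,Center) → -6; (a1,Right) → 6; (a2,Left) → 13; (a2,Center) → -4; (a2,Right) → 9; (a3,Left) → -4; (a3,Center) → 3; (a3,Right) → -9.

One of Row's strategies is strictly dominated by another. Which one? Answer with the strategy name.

a1

a2 gives a strictly higher payoff than a1 against every column: 13 > 11, -4 > -6, 9 > 6.
So a1 is strictly dominated and Row never plays it.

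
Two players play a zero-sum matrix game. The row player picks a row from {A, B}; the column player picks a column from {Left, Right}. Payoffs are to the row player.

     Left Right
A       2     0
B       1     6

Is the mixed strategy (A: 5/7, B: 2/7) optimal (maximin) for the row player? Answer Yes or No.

Yes

Against Left this mix gives (5/7)·2 + (2/7)·1 = 12/7.
Against Right this mix gives (5/7)·0 + (2/7)·6 = 12/7.
All of the column player's active replies (Left, Right) yield 12/7, and no column does worse for the row player. The mix makes the column player indifferent and guarantees 12/7, so it is optimal.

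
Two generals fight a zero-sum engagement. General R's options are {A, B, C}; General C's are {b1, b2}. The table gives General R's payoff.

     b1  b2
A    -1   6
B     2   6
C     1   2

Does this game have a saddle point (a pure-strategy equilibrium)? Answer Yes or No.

Yes

Row minima: A → -1, B → 2, C → 1; maximin = 2.
Column maxima: b1 → 2, b2 → 6; minimax = 2.
maximin = minimax = 2, so a saddle point exists.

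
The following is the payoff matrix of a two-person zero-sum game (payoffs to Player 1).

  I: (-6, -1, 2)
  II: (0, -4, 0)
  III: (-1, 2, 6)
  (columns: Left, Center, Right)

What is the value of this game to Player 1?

Row minima: I → -6, II → -4, III → -1; maximin = -1.
Column maxima: Left → 0, Center → 2, Right → 6; minimax = 0.
-1 ≠ 0, so there is no saddle point; optimal play is mixed.
I is strictly dominated by III, so Player 1 never plays it.
Right is strictly dominated by Center (it gives Player 1 strictly more in every row), so Player 2 never plays it.
On the remaining 2×2 (II, III vs Left, Center):
Let Player 1 play II with probability p. Expected payoff against Left: 0p + (-1)(1−p) = p − 1; against Center: (-4)p + 2(1−p) = −6p + 2.
Setting these equal: p − 1 = −6p + 2 ⇒ 7p = 3 ⇒ p = 3/7, and the value is (1)·(3/7) − 1 = -4/7.
For Player 2: with q = P(Left), equating II's and III's payoffs gives 4q − 4 = −3q + 2 ⇒ q = 6/7.

-4/7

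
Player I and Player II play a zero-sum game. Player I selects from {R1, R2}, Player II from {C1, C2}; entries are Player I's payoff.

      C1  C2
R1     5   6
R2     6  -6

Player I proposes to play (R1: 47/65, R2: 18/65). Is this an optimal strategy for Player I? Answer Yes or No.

No

Against C1 this mix gives (47/65)·5 + (18/65)·6 = 343/65.
Against C2 this mix gives (47/65)·6 + (18/65)·(-6) = 174/65.
Player II will play C2, holding Player I to 174/65. Shifting weight toward the row that does better against C2 would raise this floor (the equalizing mix achieves 66/13 against both C2 and C1), so the proposed strategy is not optimal.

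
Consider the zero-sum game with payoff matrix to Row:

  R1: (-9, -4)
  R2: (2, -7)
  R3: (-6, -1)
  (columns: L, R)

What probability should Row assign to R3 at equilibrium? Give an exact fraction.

9/14

Row minima: R1 → -9, R2 → -7, R3 → -6; maximin = -6.
Column maxima: L → 2, R → -1; minimax = -1.
-6 ≠ -1, so there is no saddle point; optimal play is mixed.
R1 is strictly dominated by R3, so Row never plays it.
On the remaining 2×2 (R2, R3 vs L, R):
Let Row play R2 with probability p. Expected payoff against L: 2p + (-6)(1−p) = 8p − 6; against R: (-7)p + (-1)(1−p) = −6p − 1.
Setting these equal: 8p − 6 = −6p − 1 ⇒ 14p = 5 ⇒ p = 5/14, and the value is (8)·(5/14) − 6 = -22/7.
For Column: with q = P(L), equating R2's and R3's payoffs gives 9q − 7 = −5q − 1 ⇒ q = 3/7.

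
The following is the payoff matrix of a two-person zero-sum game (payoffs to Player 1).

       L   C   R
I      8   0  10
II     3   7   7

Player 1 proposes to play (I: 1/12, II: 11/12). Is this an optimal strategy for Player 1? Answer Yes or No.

No

Against L this mix gives (1/12)·8 + (11/12)·3 = 41/12.
Against C this mix gives (1/12)·0 + (11/12)·7 = 77/12.
Against R this mix gives (1/12)·10 + (11/12)·7 = 29/4.
Player 2 will play L, holding Player 1 to 41/12. Shifting weight toward the row that does better against L would raise this floor (the equalizing mix achieves 14/3 against both L and C), so the proposed strategy is not optimal.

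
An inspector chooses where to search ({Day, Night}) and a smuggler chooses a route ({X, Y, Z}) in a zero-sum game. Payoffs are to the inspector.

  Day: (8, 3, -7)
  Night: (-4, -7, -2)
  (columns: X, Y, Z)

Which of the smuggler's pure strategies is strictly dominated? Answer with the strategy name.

Y holds the inspector's payoff strictly below X in every row: 3 < 8, -7 < -4.
So X is strictly dominated for the smuggler.

X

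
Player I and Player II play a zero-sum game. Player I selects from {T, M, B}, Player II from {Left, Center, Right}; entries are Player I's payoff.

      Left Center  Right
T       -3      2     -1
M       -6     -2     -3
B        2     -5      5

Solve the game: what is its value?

Row minima: T → -3, M → -6, B → -5; maximin = -3.
Column maxima: Left → 2, Center → 2, Right → 5; minimax = 2.
-3 ≠ 2, so there is no saddle point; optimal play is mixed.
M is strictly dominated by T, so Player I never plays it.
Right is strictly dominated by Left (it gives Player I strictly more in every row), so Player II never plays it.
On the remaining 2×2 (T, B vs Left, Center):
Let Player I play T with probability p. Expected payoff against Left: (-3)p + 2(1−p) = −5p + 2; against Center: 2p + (-5)(1−p) = 7p − 5.
Setting these equal: −5p + 2 = 7p − 5 ⇒ −12p = -7 ⇒ p = 7/12, and the value is (-5)·(7/12) + 2 = -11/12.
For Player II: with q = P(Left), equating T's and B's payoffs gives −5q + 2 = 7q − 5 ⇒ q = 7/12.

-11/12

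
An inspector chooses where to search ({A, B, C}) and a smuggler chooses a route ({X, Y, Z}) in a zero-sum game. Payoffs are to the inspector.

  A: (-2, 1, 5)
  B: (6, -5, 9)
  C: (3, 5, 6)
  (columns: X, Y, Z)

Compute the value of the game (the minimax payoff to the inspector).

Row minima: A → -2, B → -5, C → 3; maximin = 3.
Column maxima: X → 6, Y → 5, Z → 9; minimax = 5.
3 ≠ 5, so there is no saddle point; optimal play is mixed.
A is strictly dominated by C, so the inspector never plays it.
Z is strictly dominated by X (it gives the inspector strictly more in every row), so the smuggler never plays it.
On the remaining 2×2 (B, C vs X, Y):
Let the inspector play B with probability p. Expected payoff against X: 6p + 3(1−p) = 3p + 3; against Y: (-5)p + 5(1−p) = −10p + 5.
Setting these equal: 3p + 3 = −10p + 5 ⇒ 13p = 2 ⇒ p = 2/13, and the value is (3)·(2/13) + 3 = 45/13.
For the smuggler: with q = P(X), equating B's and C's payoffs gives 11q − 5 = −2q + 5 ⇒ q = 10/13.

45/13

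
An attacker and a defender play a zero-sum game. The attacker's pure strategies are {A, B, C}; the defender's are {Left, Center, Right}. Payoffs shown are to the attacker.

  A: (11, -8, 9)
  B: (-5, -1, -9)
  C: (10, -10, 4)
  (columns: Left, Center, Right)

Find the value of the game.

Row minima: A → -8, B → -9, C → -10; maximin = -8.
Column maxima: Left → 11, Center → -1, Right → 9; minimax = -1.
-8 ≠ -1, so there is no saddle point; optimal play is mixed.
C is strictly dominated by A, so the attacker never plays it.
Left is strictly dominated by Right (it gives the attacker strictly more in every row), so the defender never plays it.
On the remaining 2×2 (A, B vs Center, Right):
Let the attacker play A with probability p. Expected payoff against Center: (-8)p + (-1)(1−p) = −7p − 1; against Right: 9p + (-9)(1−p) = 18p − 9.
Setting these equal: −7p − 1 = 18p − 9 ⇒ −25p = -8 ⇒ p = 8/25, and the value is (-7)·(8/25) − 1 = -81/25.
For the defender: with q = P(Center), equating A's and B's payoffs gives −17q + 9 = 8q − 9 ⇒ q = 18/25.

-81/25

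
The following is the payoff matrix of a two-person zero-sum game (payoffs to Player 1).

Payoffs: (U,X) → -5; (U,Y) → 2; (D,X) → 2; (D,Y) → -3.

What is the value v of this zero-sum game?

-11/12

Row minima: U → -5, D → -3; maximin = -3.
Column maxima: X → 2, Y → 2; minimax = 2.
-3 ≠ 2, so there is no saddle point; optimal play is mixed.
Let Player 1 play U with probability p. Expected payoff against X: (-5)p + 2(1−p) = −7p + 2; against Y: 2p + (-3)(1−p) = 5p − 3.
Setting these equal: −7p + 2 = 5p − 3 ⇒ −12p = -5 ⇒ p = 5/12, and the value is (-7)·(5/12) + 2 = -11/12.
For Player 2: with q = P(X), equating U's and D's payoffs gives −7q + 2 = 5q − 3 ⇒ q = 5/12.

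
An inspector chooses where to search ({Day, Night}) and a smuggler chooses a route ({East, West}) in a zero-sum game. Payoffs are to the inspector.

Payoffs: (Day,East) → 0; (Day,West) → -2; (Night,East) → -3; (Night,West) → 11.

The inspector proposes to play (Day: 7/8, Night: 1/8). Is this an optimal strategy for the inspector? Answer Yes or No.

Yes

Against East this mix gives (7/8)·0 + (1/8)·(-3) = -3/8.
Against West this mix gives (7/8)·(-2) + (1/8)·11 = -3/8.
All of the smuggler's active replies (East, West) yield -3/8, and no column does worse for the inspector. The mix makes the smuggler indifferent and guarantees -3/8, so it is optimal.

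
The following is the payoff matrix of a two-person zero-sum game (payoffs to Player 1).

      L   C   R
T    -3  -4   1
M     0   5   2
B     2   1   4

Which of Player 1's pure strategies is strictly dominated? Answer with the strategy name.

T

M gives a strictly higher payoff than T against every column: 0 > -3, 5 > -4, 2 > 1.
So T is strictly dominated and Player 1 never plays it.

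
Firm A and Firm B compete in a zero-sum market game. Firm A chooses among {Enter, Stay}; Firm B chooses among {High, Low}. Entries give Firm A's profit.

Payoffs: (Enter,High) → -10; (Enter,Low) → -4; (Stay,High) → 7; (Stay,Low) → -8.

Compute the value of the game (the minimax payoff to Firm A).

Row minima: Enter → -10, Stay → -8; maximin = -8.
Column maxima: High → 7, Low → -4; minimax = -4.
-8 ≠ -4, so there is no saddle point; optimal play is mixed.
Let Firm A play Enter with probability p. Expected payoff against High: (-10)p + 7(1−p) = −17p + 7; against Low: (-4)p + (-8)(1−p) = 4p − 8.
Setting these equal: −17p + 7 = 4p − 8 ⇒ −21p = -15 ⇒ p = 5/7, and the value is (-17)·(5/7) + 7 = -36/7.
For Firm B: with q = P(High), equating Enter's and Stay's payoffs gives −6q − 4 = 15q − 8 ⇒ q = 4/21.

-36/7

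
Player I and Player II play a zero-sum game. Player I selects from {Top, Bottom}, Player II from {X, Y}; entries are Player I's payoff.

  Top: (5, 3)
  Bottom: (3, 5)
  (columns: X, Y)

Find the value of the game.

Row minima: Top → 3, Bottom → 3; maximin = 3.
Column maxima: X → 5, Y → 5; minimax = 5.
3 ≠ 5, so there is no saddle point; optimal play is mixed.
Let Player I play Top with probability p. Expected payoff against X: 5p + 3(1−p) = 2p + 3; against Y: 3p + 5(1−p) = −2p + 5.
Setting these equal: 2p + 3 = −2p + 5 ⇒ 4p = 2 ⇒ p = 1/2, and the value is (2)·(1/2) + 3 = 4.
For Player II: with q = P(X), equating Top's and Bottom's payoffs gives 2q + 3 = −2q + 5 ⇒ q = 1/2.

4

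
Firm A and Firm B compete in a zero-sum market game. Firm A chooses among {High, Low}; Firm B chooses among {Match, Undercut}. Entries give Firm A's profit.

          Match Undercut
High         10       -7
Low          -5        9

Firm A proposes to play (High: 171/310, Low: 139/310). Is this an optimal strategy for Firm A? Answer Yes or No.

No

Against Match this mix gives (171/310)·10 + (139/310)·(-5) = 203/62.
Against Undercut this mix gives (171/310)·(-7) + (139/310)·9 = 27/155.
Firm B will play Undercut, holding Firm A to 27/155. Shifting weight toward the row that does better against Undercut would raise this floor (the equalizing mix achieves 55/31 against both Undercut and Match), so the proposed strategy is not optimal.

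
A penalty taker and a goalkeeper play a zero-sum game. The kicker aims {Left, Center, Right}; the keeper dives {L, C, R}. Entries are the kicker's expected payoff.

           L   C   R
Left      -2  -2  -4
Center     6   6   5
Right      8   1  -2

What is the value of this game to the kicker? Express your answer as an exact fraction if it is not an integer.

5

Row minima: Left → -4, Center → 5, Right → -2; maximin = 5.
Column maxima: L → 8, C → 6, R → 5; minimax = 5.
Since maximin = minimax = 5, there is a saddle point and the value is 5.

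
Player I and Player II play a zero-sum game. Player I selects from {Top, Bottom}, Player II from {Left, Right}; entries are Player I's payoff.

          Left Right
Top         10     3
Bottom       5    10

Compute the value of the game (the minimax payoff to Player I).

85/12

Row minima: Top → 3, Bottom → 5; maximin = 5.
Column maxima: Left → 10, Right → 10; minimax = 10.
5 ≠ 10, so there is no saddle point; optimal play is mixed.
Let Player I play Top with probability p. Expected payoff against Left: 10p + 5(1−p) = 5p + 5; against Right: 3p + 10(1−p) = −7p + 10.
Setting these equal: 5p + 5 = −7p + 10 ⇒ 12p = 5 ⇒ p = 5/12, and the value is (5)·(5/12) + 5 = 85/12.
For Player II: with q = P(Left), equating Top's and Bottom's payoffs gives 7q + 3 = −5q + 10 ⇒ q = 7/12.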